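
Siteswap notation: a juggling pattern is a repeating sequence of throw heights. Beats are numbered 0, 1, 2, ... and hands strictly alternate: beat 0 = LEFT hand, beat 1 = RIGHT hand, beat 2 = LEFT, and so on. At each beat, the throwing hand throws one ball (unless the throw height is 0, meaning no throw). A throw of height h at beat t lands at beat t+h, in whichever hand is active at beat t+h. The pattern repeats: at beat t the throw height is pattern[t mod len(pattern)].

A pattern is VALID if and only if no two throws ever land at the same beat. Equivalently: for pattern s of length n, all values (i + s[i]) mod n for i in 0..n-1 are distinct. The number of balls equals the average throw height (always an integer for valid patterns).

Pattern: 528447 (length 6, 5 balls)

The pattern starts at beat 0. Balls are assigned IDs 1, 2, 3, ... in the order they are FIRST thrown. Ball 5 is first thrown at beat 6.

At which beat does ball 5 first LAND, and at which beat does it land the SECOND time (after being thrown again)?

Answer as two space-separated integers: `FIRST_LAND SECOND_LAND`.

Beat 0 (L): throw ball1 h=5 -> lands@5:R; in-air after throw: [b1@5:R]
Beat 1 (R): throw ball2 h=2 -> lands@3:R; in-air after throw: [b2@3:R b1@5:R]
Beat 2 (L): throw ball3 h=8 -> lands@10:L; in-air after throw: [b2@3:R b1@5:R b3@10:L]
Beat 3 (R): throw ball2 h=4 -> lands@7:R; in-air after throw: [b1@5:R b2@7:R b3@10:L]
Beat 4 (L): throw ball4 h=4 -> lands@8:L; in-air after throw: [b1@5:R b2@7:R b4@8:L b3@10:L]
Beat 5 (R): throw ball1 h=7 -> lands@12:L; in-air after throw: [b2@7:R b4@8:L b3@10:L b1@12:L]
Beat 6 (L): throw ball5 h=5 -> lands@11:R; in-air after throw: [b2@7:R b4@8:L b3@10:L b5@11:R b1@12:L]
Beat 7 (R): throw ball2 h=2 -> lands@9:R; in-air after throw: [b4@8:L b2@9:R b3@10:L b5@11:R b1@12:L]
Beat 8 (L): throw ball4 h=8 -> lands@16:L; in-air after throw: [b2@9:R b3@10:L b5@11:R b1@12:L b4@16:L]
Beat 9 (R): throw ball2 h=4 -> lands@13:R; in-air after throw: [b3@10:L b5@11:R b1@12:L b2@13:R b4@16:L]
Beat 10 (L): throw ball3 h=4 -> lands@14:L; in-air after throw: [b5@11:R b1@12:L b2@13:R b3@14:L b4@16:L]
Beat 11 (R): throw ball5 h=7 -> lands@18:L; in-air after throw: [b1@12:L b2@13:R b3@14:L b4@16:L b5@18:L]
Beat 12 (L): throw ball1 h=5 -> lands@17:R; in-air after throw: [b2@13:R b3@14:L b4@16:L b1@17:R b5@18:L]
Beat 13 (R): throw ball2 h=2 -> lands@15:R; in-air after throw: [b3@14:L b2@15:R b4@16:L b1@17:R b5@18:L]
Beat 14 (L): throw ball3 h=8 -> lands@22:L; in-air after throw: [b2@15:R b4@16:L b1@17:R b5@18:L b3@22:L]
Beat 15 (R): throw ball2 h=4 -> lands@19:R; in-air after throw: [b4@16:L b1@17:R b5@18:L b2@19:R b3@22:L]
Beat 16 (L): throw ball4 h=4 -> lands@20:L; in-air after throw: [b1@17:R b5@18:L b2@19:R b4@20:L b3@22:L]
Ball 5: thrown@6 h=5 -> first land @11; rethrown@11 h=7 -> second land @18

Answer: 11 18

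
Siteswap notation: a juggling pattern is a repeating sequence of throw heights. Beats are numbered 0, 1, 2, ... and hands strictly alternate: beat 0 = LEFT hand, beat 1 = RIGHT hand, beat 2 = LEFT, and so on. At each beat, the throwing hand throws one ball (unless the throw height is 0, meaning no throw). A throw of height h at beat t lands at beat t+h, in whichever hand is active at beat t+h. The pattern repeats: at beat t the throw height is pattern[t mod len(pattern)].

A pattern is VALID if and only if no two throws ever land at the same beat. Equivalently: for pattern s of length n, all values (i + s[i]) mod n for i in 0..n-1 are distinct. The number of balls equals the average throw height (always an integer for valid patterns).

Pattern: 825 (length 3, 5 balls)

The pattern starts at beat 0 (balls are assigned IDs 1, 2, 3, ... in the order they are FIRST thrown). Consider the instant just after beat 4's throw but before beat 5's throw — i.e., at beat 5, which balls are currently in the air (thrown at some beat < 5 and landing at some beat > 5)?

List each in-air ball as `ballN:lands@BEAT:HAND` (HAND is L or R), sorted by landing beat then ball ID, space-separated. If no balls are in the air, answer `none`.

Beat 0 (L): throw ball1 h=8 -> lands@8:L; in-air after throw: [b1@8:L]
Beat 1 (R): throw ball2 h=2 -> lands@3:R; in-air after throw: [b2@3:R b1@8:L]
Beat 2 (L): throw ball3 h=5 -> lands@7:R; in-air after throw: [b2@3:R b3@7:R b1@8:L]
Beat 3 (R): throw ball2 h=8 -> lands@11:R; in-air after throw: [b3@7:R b1@8:L b2@11:R]
Beat 4 (L): throw ball4 h=2 -> lands@6:L; in-air after throw: [b4@6:L b3@7:R b1@8:L b2@11:R]
Beat 5 (R): throw ball5 h=5 -> lands@10:L; in-air after throw: [b4@6:L b3@7:R b1@8:L b5@10:L b2@11:R]

Answer: ball4:lands@6:L ball3:lands@7:R ball1:lands@8:L ball2:lands@11:R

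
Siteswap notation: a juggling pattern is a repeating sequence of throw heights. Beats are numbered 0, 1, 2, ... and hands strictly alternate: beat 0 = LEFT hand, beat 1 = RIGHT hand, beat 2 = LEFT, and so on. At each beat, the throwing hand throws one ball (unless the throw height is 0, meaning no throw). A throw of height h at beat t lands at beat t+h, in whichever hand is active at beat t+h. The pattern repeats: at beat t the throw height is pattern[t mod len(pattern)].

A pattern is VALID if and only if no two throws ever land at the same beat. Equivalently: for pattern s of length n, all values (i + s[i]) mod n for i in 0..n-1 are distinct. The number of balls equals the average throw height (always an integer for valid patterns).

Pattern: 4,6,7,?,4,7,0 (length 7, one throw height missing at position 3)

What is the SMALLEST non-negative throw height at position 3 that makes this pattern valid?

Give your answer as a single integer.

i=0: (0 + 4) mod 7 = 4
i=1: (1 + 6) mod 7 = 0
i=2: (2 + 7) mod 7 = 2
i=3: s[i]=? (unknown)
i=4: (4 + 4) mod 7 = 1
i=5: (5 + 7) mod 7 = 5
i=6: (6 + 0) mod 7 = 6
Known residues: [0, 1, 2, 4, 5, 6]; need a permutation of 0..6, so missing residue r = 3
Need (3 + s) mod 7 = 3; smallest s = (3 - 3) mod 7 = 0

Answer: 0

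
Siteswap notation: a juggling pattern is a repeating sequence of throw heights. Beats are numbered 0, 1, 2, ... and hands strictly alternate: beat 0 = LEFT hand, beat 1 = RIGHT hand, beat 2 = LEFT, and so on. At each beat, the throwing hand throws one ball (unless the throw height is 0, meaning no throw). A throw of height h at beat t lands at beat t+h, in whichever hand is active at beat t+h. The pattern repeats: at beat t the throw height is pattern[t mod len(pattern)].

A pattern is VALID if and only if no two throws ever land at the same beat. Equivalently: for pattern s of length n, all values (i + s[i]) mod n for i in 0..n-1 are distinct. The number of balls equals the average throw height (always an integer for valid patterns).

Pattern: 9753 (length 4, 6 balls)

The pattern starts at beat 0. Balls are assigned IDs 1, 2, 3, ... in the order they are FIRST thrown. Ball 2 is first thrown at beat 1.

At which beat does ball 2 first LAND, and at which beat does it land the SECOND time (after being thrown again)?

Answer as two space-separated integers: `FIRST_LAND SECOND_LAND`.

Beat 0 (L): throw ball1 h=9 -> lands@9:R; in-air after throw: [b1@9:R]
Beat 1 (R): throw ball2 h=7 -> lands@8:L; in-air after throw: [b2@8:L b1@9:R]
Beat 2 (L): throw ball3 h=5 -> lands@7:R; in-air after throw: [b3@7:R b2@8:L b1@9:R]
Beat 3 (R): throw ball4 h=3 -> lands@6:L; in-air after throw: [b4@6:L b3@7:R b2@8:L b1@9:R]
Beat 4 (L): throw ball5 h=9 -> lands@13:R; in-air after throw: [b4@6:L b3@7:R b2@8:L b1@9:R b5@13:R]
Beat 5 (R): throw ball6 h=7 -> lands@12:L; in-air after throw: [b4@6:L b3@7:R b2@8:L b1@9:R b6@12:L b5@13:R]
Beat 6 (L): throw ball4 h=5 -> lands@11:R; in-air after throw: [b3@7:R b2@8:L b1@9:R b4@11:R b6@12:L b5@13:R]
Beat 7 (R): throw ball3 h=3 -> lands@10:L; in-air after throw: [b2@8:L b1@9:R b3@10:L b4@11:R b6@12:L b5@13:R]
Beat 8 (L): throw ball2 h=9 -> lands@17:R; in-air after throw: [b1@9:R b3@10:L b4@11:R b6@12:L b5@13:R b2@17:R]
Beat 9 (R): throw ball1 h=7 -> lands@16:L; in-air after throw: [b3@10:L b4@11:R b6@12:L b5@13:R b1@16:L b2@17:R]
Beat 10 (L): throw ball3 h=5 -> lands@15:R; in-air after throw: [b4@11:R b6@12:L b5@13:R b3@15:R b1@16:L b2@17:R]
Beat 11 (R): throw ball4 h=3 -> lands@14:L; in-air after throw: [b6@12:L b5@13:R b4@14:L b3@15:R b1@16:L b2@17:R]
Beat 12 (L): throw ball6 h=9 -> lands@21:R; in-air after throw: [b5@13:R b4@14:L b3@15:R b1@16:L b2@17:R b6@21:R]
Beat 13 (R): throw ball5 h=7 -> lands@20:L; in-air after throw: [b4@14:L b3@15:R b1@16:L b2@17:R b5@20:L b6@21:R]
Beat 14 (L): throw ball4 h=5 -> lands@19:R; in-air after throw: [b3@15:R b1@16:L b2@17:R b4@19:R b5@20:L b6@21:R]
Beat 15 (R): throw ball3 h=3 -> lands@18:L; in-air after throw: [b1@16:L b2@17:R b3@18:L b4@19:R b5@20:L b6@21:R]
Beat 16 (L): throw ball1 h=9 -> lands@25:R; in-air after throw: [b2@17:R b3@18:L b4@19:R b5@20:L b6@21:R b1@25:R]
Beat 17 (R): throw ball2 h=7 -> lands@24:L; in-air after throw: [b3@18:L b4@19:R b5@20:L b6@21:R b2@24:L b1@25:R]
Ball 2: thrown@1 h=7 -> first land @8; rethrown@8 h=9 -> second land @17

Answer: 8 17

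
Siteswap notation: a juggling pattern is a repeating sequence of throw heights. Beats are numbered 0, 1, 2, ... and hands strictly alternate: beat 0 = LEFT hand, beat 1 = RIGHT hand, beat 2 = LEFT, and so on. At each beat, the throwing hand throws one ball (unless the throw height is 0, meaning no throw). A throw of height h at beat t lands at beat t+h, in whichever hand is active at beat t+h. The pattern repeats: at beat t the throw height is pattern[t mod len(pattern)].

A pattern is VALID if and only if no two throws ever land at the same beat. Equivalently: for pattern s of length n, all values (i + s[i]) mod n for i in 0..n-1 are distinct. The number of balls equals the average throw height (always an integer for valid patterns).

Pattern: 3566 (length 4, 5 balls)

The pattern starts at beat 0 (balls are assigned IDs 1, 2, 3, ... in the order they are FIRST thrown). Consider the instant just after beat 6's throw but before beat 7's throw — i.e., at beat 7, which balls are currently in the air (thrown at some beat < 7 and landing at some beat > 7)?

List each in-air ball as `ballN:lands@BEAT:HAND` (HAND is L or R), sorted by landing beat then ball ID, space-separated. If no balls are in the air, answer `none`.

Beat 0 (L): throw ball1 h=3 -> lands@3:R; in-air after throw: [b1@3:R]
Beat 1 (R): throw ball2 h=5 -> lands@6:L; in-air after throw: [b1@3:R b2@6:L]
Beat 2 (L): throw ball3 h=6 -> lands@8:L; in-air after throw: [b1@3:R b2@6:L b3@8:L]
Beat 3 (R): throw ball1 h=6 -> lands@9:R; in-air after throw: [b2@6:L b3@8:L b1@9:R]
Beat 4 (L): throw ball4 h=3 -> lands@7:R; in-air after throw: [b2@6:L b4@7:R b3@8:L b1@9:R]
Beat 5 (R): throw ball5 h=5 -> lands@10:L; in-air after throw: [b2@6:L b4@7:R b3@8:L b1@9:R b5@10:L]
Beat 6 (L): throw ball2 h=6 -> lands@12:L; in-air after throw: [b4@7:R b3@8:L b1@9:R b5@10:L b2@12:L]
Beat 7 (R): throw ball4 h=6 -> lands@13:R; in-air after throw: [b3@8:L b1@9:R b5@10:L b2@12:L b4@13:R]

Answer: ball3:lands@8:L ball1:lands@9:R ball5:lands@10:L ball2:lands@12:L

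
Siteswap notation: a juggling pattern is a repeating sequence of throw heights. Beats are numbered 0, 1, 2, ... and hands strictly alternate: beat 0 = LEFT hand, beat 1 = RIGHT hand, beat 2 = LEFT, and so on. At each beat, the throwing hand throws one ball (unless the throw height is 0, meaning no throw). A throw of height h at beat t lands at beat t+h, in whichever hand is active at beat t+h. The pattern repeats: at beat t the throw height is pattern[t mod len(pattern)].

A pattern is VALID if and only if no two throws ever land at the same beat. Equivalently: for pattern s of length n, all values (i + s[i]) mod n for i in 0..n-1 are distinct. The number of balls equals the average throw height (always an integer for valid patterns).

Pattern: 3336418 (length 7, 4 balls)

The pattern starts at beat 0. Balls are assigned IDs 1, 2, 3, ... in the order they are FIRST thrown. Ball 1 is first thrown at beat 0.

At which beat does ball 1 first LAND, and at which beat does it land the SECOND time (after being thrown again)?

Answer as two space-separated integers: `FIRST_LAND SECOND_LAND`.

Answer: 3 9

Derivation:
Beat 0 (L): throw ball1 h=3 -> lands@3:R; in-air after throw: [b1@3:R]
Beat 1 (R): throw ball2 h=3 -> lands@4:L; in-air after throw: [b1@3:R b2@4:L]
Beat 2 (L): throw ball3 h=3 -> lands@5:R; in-air after throw: [b1@3:R b2@4:L b3@5:R]
Beat 3 (R): throw ball1 h=6 -> lands@9:R; in-air after throw: [b2@4:L b3@5:R b1@9:R]
Beat 4 (L): throw ball2 h=4 -> lands@8:L; in-air after throw: [b3@5:R b2@8:L b1@9:R]
Beat 5 (R): throw ball3 h=1 -> lands@6:L; in-air after throw: [b3@6:L b2@8:L b1@9:R]
Beat 6 (L): throw ball3 h=8 -> lands@14:L; in-air after throw: [b2@8:L b1@9:R b3@14:L]
Beat 7 (R): throw ball4 h=3 -> lands@10:L; in-air after throw: [b2@8:L b1@9:R b4@10:L b3@14:L]
Beat 8 (L): throw ball2 h=3 -> lands@11:R; in-air after throw: [b1@9:R b4@10:L b2@11:R b3@14:L]
Beat 9 (R): throw ball1 h=3 -> lands@12:L; in-air after throw: [b4@10:L b2@11:R b1@12:L b3@14:L]
Ball 1: thrown@0 h=3 -> first land @3; rethrown@3 h=6 -> second land @9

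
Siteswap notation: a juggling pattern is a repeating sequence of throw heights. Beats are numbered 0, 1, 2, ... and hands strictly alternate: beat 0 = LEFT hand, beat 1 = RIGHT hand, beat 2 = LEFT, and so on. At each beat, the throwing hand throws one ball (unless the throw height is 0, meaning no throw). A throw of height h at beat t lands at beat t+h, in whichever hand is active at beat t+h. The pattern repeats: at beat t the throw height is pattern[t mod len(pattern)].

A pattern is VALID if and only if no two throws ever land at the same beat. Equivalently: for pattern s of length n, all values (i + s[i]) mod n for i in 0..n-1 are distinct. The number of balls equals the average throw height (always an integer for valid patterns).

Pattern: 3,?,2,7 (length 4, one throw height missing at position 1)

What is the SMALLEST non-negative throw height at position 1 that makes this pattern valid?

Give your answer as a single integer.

Answer: 0

Derivation:
i=0: (0 + 3) mod 4 = 3
i=1: s[i]=? (unknown)
i=2: (2 + 2) mod 4 = 0
i=3: (3 + 7) mod 4 = 2
Known residues: [0, 2, 3]; need a permutation of 0..3, so missing residue r = 1
Need (1 + s) mod 4 = 1; smallest s = (1 - 1) mod 4 = 0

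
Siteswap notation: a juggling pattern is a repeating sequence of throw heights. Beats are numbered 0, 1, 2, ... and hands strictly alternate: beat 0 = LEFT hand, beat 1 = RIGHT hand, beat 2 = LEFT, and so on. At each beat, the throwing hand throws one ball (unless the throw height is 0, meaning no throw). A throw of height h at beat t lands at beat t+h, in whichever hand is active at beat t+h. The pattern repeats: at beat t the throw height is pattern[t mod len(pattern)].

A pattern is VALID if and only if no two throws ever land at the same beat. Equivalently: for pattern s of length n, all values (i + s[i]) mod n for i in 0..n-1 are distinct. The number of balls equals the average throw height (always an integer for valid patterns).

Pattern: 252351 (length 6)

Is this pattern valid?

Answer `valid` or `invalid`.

i=0: (i + s[i]) mod n = (0 + 2) mod 6 = 2
i=1: (i + s[i]) mod n = (1 + 5) mod 6 = 0
i=2: (i + s[i]) mod n = (2 + 2) mod 6 = 4
i=3: (i + s[i]) mod n = (3 + 3) mod 6 = 0
i=4: (i + s[i]) mod n = (4 + 5) mod 6 = 3
i=5: (i + s[i]) mod n = (5 + 1) mod 6 = 0
Residues: [2, 0, 4, 0, 3, 0], distinct: False

Answer: invalid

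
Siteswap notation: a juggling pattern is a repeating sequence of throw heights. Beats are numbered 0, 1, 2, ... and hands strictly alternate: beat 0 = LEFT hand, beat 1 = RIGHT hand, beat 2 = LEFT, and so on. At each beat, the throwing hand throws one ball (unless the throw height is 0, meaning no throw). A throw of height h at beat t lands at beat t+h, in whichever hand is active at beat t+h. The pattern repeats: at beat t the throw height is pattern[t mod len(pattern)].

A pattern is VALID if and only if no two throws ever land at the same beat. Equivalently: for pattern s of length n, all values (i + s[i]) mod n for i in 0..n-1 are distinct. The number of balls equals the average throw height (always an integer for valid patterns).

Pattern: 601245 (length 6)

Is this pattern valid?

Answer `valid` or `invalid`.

i=0: (i + s[i]) mod n = (0 + 6) mod 6 = 0
i=1: (i + s[i]) mod n = (1 + 0) mod 6 = 1
i=2: (i + s[i]) mod n = (2 + 1) mod 6 = 3
i=3: (i + s[i]) mod n = (3 + 2) mod 6 = 5
i=4: (i + s[i]) mod n = (4 + 4) mod 6 = 2
i=5: (i + s[i]) mod n = (5 + 5) mod 6 = 4
Residues: [0, 1, 3, 5, 2, 4], distinct: True

Answer: valid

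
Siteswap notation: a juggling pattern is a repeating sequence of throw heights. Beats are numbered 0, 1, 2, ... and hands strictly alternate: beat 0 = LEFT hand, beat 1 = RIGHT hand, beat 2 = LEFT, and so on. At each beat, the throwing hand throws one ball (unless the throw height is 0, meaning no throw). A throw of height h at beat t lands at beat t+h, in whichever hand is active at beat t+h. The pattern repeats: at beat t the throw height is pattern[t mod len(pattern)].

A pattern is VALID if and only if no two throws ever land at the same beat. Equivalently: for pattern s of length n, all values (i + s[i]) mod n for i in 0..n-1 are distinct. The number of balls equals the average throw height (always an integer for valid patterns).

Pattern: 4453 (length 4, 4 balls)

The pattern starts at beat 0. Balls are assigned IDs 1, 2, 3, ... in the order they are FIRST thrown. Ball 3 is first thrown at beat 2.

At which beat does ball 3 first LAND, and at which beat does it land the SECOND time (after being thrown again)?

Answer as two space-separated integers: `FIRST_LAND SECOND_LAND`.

Answer: 7 10

Derivation:
Beat 0 (L): throw ball1 h=4 -> lands@4:L; in-air after throw: [b1@4:L]
Beat 1 (R): throw ball2 h=4 -> lands@5:R; in-air after throw: [b1@4:L b2@5:R]
Beat 2 (L): throw ball3 h=5 -> lands@7:R; in-air after throw: [b1@4:L b2@5:R b3@7:R]
Beat 3 (R): throw ball4 h=3 -> lands@6:L; in-air after throw: [b1@4:L b2@5:R b4@6:L b3@7:R]
Beat 4 (L): throw ball1 h=4 -> lands@8:L; in-air after throw: [b2@5:R b4@6:L b3@7:R b1@8:L]
Beat 5 (R): throw ball2 h=4 -> lands@9:R; in-air after throw: [b4@6:L b3@7:R b1@8:L b2@9:R]
Beat 6 (L): throw ball4 h=5 -> lands@11:R; in-air after throw: [b3@7:R b1@8:L b2@9:R b4@11:R]
Beat 7 (R): throw ball3 h=3 -> lands@10:L; in-air after throw: [b1@8:L b2@9:R b3@10:L b4@11:R]
Beat 8 (L): throw ball1 h=4 -> lands@12:L; in-air after throw: [b2@9:R b3@10:L b4@11:R b1@12:L]
Beat 9 (R): throw ball2 h=4 -> lands@13:R; in-air after throw: [b3@10:L b4@11:R b1@12:L b2@13:R]
Beat 10 (L): throw ball3 h=5 -> lands@15:R; in-air after throw: [b4@11:R b1@12:L b2@13:R b3@15:R]
Ball 3: thrown@2 h=5 -> first land @7; rethrown@7 h=3 -> second land @10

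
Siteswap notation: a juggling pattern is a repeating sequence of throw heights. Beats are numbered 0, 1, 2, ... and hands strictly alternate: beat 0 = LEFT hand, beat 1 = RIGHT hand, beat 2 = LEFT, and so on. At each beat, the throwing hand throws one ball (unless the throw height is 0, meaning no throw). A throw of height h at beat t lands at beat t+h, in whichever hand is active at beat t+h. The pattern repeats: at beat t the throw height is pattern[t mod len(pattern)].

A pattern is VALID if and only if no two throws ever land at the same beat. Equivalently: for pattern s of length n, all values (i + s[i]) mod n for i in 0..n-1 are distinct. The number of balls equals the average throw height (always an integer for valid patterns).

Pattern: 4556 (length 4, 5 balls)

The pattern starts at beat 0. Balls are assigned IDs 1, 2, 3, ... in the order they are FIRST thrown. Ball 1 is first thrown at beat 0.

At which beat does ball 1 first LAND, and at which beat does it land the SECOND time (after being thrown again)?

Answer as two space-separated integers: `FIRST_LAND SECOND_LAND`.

Answer: 4 8

Derivation:
Beat 0 (L): throw ball1 h=4 -> lands@4:L; in-air after throw: [b1@4:L]
Beat 1 (R): throw ball2 h=5 -> lands@6:L; in-air after throw: [b1@4:L b2@6:L]
Beat 2 (L): throw ball3 h=5 -> lands@7:R; in-air after throw: [b1@4:L b2@6:L b3@7:R]
Beat 3 (R): throw ball4 h=6 -> lands@9:R; in-air after throw: [b1@4:L b2@6:L b3@7:R b4@9:R]
Beat 4 (L): throw ball1 h=4 -> lands@8:L; in-air after throw: [b2@6:L b3@7:R b1@8:L b4@9:R]
Beat 5 (R): throw ball5 h=5 -> lands@10:L; in-air after throw: [b2@6:L b3@7:R b1@8:L b4@9:R b5@10:L]
Beat 6 (L): throw ball2 h=5 -> lands@11:R; in-air after throw: [b3@7:R b1@8:L b4@9:R b5@10:L b2@11:R]
Beat 7 (R): throw ball3 h=6 -> lands@13:R; in-air after throw: [b1@8:L b4@9:R b5@10:L b2@11:R b3@13:R]
Beat 8 (L): throw ball1 h=4 -> lands@12:L; in-air after throw: [b4@9:R b5@10:L b2@11:R b1@12:L b3@13:R]
Ball 1: thrown@0 h=4 -> first land @4; rethrown@4 h=4 -> second land @8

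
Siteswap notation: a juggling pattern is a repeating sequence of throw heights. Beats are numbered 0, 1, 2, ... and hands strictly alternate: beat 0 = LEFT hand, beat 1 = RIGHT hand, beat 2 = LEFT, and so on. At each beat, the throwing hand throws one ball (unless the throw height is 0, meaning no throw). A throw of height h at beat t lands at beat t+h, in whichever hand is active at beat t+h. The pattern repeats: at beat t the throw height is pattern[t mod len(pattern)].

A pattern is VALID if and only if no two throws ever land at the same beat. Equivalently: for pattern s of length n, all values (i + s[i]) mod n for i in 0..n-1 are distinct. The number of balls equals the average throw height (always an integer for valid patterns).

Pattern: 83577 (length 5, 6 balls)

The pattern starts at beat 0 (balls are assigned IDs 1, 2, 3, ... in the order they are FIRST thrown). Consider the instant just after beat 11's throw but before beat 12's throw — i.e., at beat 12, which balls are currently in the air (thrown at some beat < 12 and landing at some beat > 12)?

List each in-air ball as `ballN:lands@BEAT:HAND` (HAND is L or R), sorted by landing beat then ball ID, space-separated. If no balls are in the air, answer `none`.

Beat 0 (L): throw ball1 h=8 -> lands@8:L; in-air after throw: [b1@8:L]
Beat 1 (R): throw ball2 h=3 -> lands@4:L; in-air after throw: [b2@4:L b1@8:L]
Beat 2 (L): throw ball3 h=5 -> lands@7:R; in-air after throw: [b2@4:L b3@7:R b1@8:L]
Beat 3 (R): throw ball4 h=7 -> lands@10:L; in-air after throw: [b2@4:L b3@7:R b1@8:L b4@10:L]
Beat 4 (L): throw ball2 h=7 -> lands@11:R; in-air after throw: [b3@7:R b1@8:L b4@10:L b2@11:R]
Beat 5 (R): throw ball5 h=8 -> lands@13:R; in-air after throw: [b3@7:R b1@8:L b4@10:L b2@11:R b5@13:R]
Beat 6 (L): throw ball6 h=3 -> lands@9:R; in-air after throw: [b3@7:R b1@8:L b6@9:R b4@10:L b2@11:R b5@13:R]
Beat 7 (R): throw ball3 h=5 -> lands@12:L; in-air after throw: [b1@8:L b6@9:R b4@10:L b2@11:R b3@12:L b5@13:R]
Beat 8 (L): throw ball1 h=7 -> lands@15:R; in-air after throw: [b6@9:R b4@10:L b2@11:R b3@12:L b5@13:R b1@15:R]
Beat 9 (R): throw ball6 h=7 -> lands@16:L; in-air after throw: [b4@10:L b2@11:R b3@12:L b5@13:R b1@15:R b6@16:L]
Beat 10 (L): throw ball4 h=8 -> lands@18:L; in-air after throw: [b2@11:R b3@12:L b5@13:R b1@15:R b6@16:L b4@18:L]
Beat 11 (R): throw ball2 h=3 -> lands@14:L; in-air after throw: [b3@12:L b5@13:R b2@14:L b1@15:R b6@16:L b4@18:L]
Beat 12 (L): throw ball3 h=5 -> lands@17:R; in-air after throw: [b5@13:R b2@14:L b1@15:R b6@16:L b3@17:R b4@18:L]

Answer: ball5:lands@13:R ball2:lands@14:L ball1:lands@15:R ball6:lands@16:L ball4:lands@18:L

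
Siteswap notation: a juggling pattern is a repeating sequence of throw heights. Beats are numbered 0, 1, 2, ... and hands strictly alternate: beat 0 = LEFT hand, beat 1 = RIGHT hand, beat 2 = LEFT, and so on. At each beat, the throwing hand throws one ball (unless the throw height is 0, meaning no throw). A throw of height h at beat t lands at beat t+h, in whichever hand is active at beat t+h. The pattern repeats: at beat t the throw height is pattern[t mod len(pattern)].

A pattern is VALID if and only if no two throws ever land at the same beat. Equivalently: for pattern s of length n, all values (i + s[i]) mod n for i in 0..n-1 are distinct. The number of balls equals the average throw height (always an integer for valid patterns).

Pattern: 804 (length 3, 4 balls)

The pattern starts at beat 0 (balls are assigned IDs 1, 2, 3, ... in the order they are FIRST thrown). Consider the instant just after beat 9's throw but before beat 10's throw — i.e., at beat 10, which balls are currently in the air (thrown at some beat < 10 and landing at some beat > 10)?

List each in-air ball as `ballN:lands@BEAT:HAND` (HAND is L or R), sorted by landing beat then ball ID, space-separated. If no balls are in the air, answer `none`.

Beat 0 (L): throw ball1 h=8 -> lands@8:L; in-air after throw: [b1@8:L]
Beat 2 (L): throw ball2 h=4 -> lands@6:L; in-air after throw: [b2@6:L b1@8:L]
Beat 3 (R): throw ball3 h=8 -> lands@11:R; in-air after throw: [b2@6:L b1@8:L b3@11:R]
Beat 5 (R): throw ball4 h=4 -> lands@9:R; in-air after throw: [b2@6:L b1@8:L b4@9:R b3@11:R]
Beat 6 (L): throw ball2 h=8 -> lands@14:L; in-air after throw: [b1@8:L b4@9:R b3@11:R b2@14:L]
Beat 8 (L): throw ball1 h=4 -> lands@12:L; in-air after throw: [b4@9:R b3@11:R b1@12:L b2@14:L]
Beat 9 (R): throw ball4 h=8 -> lands@17:R; in-air after throw: [b3@11:R b1@12:L b2@14:L b4@17:R]

Answer: ball3:lands@11:R ball1:lands@12:L ball2:lands@14:L ball4:lands@17:R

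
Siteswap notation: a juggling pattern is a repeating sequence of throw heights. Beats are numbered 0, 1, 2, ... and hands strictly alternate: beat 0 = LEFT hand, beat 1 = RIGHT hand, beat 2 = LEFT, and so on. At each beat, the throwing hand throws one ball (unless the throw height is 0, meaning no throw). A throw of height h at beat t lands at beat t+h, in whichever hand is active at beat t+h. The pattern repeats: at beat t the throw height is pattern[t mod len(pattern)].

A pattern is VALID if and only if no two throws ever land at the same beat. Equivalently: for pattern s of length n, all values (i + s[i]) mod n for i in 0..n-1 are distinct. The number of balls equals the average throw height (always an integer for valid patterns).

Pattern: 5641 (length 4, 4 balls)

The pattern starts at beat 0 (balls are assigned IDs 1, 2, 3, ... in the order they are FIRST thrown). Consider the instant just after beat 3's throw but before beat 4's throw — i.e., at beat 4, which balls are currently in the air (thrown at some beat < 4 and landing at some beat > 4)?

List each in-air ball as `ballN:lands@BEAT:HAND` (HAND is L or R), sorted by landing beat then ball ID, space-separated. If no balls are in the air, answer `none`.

Beat 0 (L): throw ball1 h=5 -> lands@5:R; in-air after throw: [b1@5:R]
Beat 1 (R): throw ball2 h=6 -> lands@7:R; in-air after throw: [b1@5:R b2@7:R]
Beat 2 (L): throw ball3 h=4 -> lands@6:L; in-air after throw: [b1@5:R b3@6:L b2@7:R]
Beat 3 (R): throw ball4 h=1 -> lands@4:L; in-air after throw: [b4@4:L b1@5:R b3@6:L b2@7:R]
Beat 4 (L): throw ball4 h=5 -> lands@9:R; in-air after throw: [b1@5:R b3@6:L b2@7:R b4@9:R]

Answer: ball1:lands@5:R ball3:lands@6:L ball2:lands@7:R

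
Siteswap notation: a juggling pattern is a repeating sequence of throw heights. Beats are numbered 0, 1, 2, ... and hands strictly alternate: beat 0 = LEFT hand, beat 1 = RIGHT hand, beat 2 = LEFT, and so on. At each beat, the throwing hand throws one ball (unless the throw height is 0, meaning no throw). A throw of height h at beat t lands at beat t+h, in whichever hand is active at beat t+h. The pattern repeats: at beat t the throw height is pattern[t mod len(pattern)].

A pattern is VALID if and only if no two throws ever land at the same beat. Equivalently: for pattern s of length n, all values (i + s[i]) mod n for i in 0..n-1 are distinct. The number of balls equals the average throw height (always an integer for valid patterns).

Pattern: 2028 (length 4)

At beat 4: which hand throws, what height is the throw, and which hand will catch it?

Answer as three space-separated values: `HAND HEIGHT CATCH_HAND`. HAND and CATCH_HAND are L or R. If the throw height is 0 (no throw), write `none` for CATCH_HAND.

Answer: L 2 L

Derivation:
Beat 4: 4 mod 2 = 0, so hand = L
Throw height = pattern[4 mod 4] = pattern[0] = 2
Lands at beat 4+2=6, 6 mod 2 = 0, so catch hand = L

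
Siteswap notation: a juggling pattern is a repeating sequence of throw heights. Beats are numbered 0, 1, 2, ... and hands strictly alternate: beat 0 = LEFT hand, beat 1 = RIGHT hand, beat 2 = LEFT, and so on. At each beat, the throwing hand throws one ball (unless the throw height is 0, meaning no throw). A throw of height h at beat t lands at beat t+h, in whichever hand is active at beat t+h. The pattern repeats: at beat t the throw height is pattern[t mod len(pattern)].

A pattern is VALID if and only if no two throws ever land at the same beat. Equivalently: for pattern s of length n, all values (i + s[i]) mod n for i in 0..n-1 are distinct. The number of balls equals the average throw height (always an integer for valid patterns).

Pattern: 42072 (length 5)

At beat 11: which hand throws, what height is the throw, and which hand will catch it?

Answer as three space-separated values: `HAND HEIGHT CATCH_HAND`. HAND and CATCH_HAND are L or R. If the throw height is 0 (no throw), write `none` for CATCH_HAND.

Beat 11: 11 mod 2 = 1, so hand = R
Throw height = pattern[11 mod 5] = pattern[1] = 2
Lands at beat 11+2=13, 13 mod 2 = 1, so catch hand = R

Answer: R 2 R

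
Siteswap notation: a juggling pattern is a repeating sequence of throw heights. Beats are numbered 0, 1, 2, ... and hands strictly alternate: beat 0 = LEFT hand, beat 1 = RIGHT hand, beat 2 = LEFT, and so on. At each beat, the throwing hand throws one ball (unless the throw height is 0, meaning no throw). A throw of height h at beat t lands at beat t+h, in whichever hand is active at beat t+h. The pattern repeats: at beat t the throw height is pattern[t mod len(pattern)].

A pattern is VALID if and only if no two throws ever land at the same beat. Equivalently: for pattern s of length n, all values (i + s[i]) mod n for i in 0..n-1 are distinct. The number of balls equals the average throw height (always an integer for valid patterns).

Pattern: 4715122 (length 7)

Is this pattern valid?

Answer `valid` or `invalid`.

Answer: invalid

Derivation:
i=0: (i + s[i]) mod n = (0 + 4) mod 7 = 4
i=1: (i + s[i]) mod n = (1 + 7) mod 7 = 1
i=2: (i + s[i]) mod n = (2 + 1) mod 7 = 3
i=3: (i + s[i]) mod n = (3 + 5) mod 7 = 1
i=4: (i + s[i]) mod n = (4 + 1) mod 7 = 5
i=5: (i + s[i]) mod n = (5 + 2) mod 7 = 0
i=6: (i + s[i]) mod n = (6 + 2) mod 7 = 1
Residues: [4, 1, 3, 1, 5, 0, 1], distinct: False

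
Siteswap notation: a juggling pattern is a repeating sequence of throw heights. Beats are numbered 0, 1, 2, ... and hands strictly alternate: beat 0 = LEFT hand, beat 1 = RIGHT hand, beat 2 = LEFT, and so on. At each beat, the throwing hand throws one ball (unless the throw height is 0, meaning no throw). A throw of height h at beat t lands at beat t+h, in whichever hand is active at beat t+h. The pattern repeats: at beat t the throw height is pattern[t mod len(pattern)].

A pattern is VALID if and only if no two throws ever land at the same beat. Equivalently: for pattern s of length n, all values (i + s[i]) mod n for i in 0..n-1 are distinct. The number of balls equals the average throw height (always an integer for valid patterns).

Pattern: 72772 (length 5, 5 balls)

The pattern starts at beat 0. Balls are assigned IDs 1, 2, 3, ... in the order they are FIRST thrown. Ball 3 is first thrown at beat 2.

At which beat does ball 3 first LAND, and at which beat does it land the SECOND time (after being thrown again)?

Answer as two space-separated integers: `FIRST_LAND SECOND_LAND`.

Beat 0 (L): throw ball1 h=7 -> lands@7:R; in-air after throw: [b1@7:R]
Beat 1 (R): throw ball2 h=2 -> lands@3:R; in-air after throw: [b2@3:R b1@7:R]
Beat 2 (L): throw ball3 h=7 -> lands@9:R; in-air after throw: [b2@3:R b1@7:R b3@9:R]
Beat 3 (R): throw ball2 h=7 -> lands@10:L; in-air after throw: [b1@7:R b3@9:R b2@10:L]
Beat 4 (L): throw ball4 h=2 -> lands@6:L; in-air after throw: [b4@6:L b1@7:R b3@9:R b2@10:L]
Beat 5 (R): throw ball5 h=7 -> lands@12:L; in-air after throw: [b4@6:L b1@7:R b3@9:R b2@10:L b5@12:L]
Beat 6 (L): throw ball4 h=2 -> lands@8:L; in-air after throw: [b1@7:R b4@8:L b3@9:R b2@10:L b5@12:L]
Beat 7 (R): throw ball1 h=7 -> lands@14:L; in-air after throw: [b4@8:L b3@9:R b2@10:L b5@12:L b1@14:L]
Beat 8 (L): throw ball4 h=7 -> lands@15:R; in-air after throw: [b3@9:R b2@10:L b5@12:L b1@14:L b4@15:R]
Beat 9 (R): throw ball3 h=2 -> lands@11:R; in-air after throw: [b2@10:L b3@11:R b5@12:L b1@14:L b4@15:R]
Beat 10 (L): throw ball2 h=7 -> lands@17:R; in-air after throw: [b3@11:R b5@12:L b1@14:L b4@15:R b2@17:R]
Beat 11 (R): throw ball3 h=2 -> lands@13:R; in-air after throw: [b5@12:L b3@13:R b1@14:L b4@15:R b2@17:R]
Ball 3: thrown@2 h=7 -> first land @9; rethrown@9 h=2 -> second land @11

Answer: 9 11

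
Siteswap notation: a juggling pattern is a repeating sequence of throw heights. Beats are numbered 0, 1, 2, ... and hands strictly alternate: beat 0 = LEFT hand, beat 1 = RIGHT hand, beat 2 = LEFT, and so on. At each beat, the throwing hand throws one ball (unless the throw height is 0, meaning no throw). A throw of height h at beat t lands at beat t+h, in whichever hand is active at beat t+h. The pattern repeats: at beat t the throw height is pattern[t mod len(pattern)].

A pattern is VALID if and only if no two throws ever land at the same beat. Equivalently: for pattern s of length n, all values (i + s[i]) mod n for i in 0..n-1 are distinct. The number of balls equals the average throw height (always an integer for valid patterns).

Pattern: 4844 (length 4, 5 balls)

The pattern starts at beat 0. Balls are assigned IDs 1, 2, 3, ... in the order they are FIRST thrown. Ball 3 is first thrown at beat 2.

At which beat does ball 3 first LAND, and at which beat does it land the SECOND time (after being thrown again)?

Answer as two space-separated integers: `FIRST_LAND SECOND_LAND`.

Beat 0 (L): throw ball1 h=4 -> lands@4:L; in-air after throw: [b1@4:L]
Beat 1 (R): throw ball2 h=8 -> lands@9:R; in-air after throw: [b1@4:L b2@9:R]
Beat 2 (L): throw ball3 h=4 -> lands@6:L; in-air after throw: [b1@4:L b3@6:L b2@9:R]
Beat 3 (R): throw ball4 h=4 -> lands@7:R; in-air after throw: [b1@4:L b3@6:L b4@7:R b2@9:R]
Beat 4 (L): throw ball1 h=4 -> lands@8:L; in-air after throw: [b3@6:L b4@7:R b1@8:L b2@9:R]
Beat 5 (R): throw ball5 h=8 -> lands@13:R; in-air after throw: [b3@6:L b4@7:R b1@8:L b2@9:R b5@13:R]
Beat 6 (L): throw ball3 h=4 -> lands@10:L; in-air after throw: [b4@7:R b1@8:L b2@9:R b3@10:L b5@13:R]
Beat 7 (R): throw ball4 h=4 -> lands@11:R; in-air after throw: [b1@8:L b2@9:R b3@10:L b4@11:R b5@13:R]
Beat 8 (L): throw ball1 h=4 -> lands@12:L; in-air after throw: [b2@9:R b3@10:L b4@11:R b1@12:L b5@13:R]
Beat 9 (R): throw ball2 h=8 -> lands@17:R; in-air after throw: [b3@10:L b4@11:R b1@12:L b5@13:R b2@17:R]
Beat 10 (L): throw ball3 h=4 -> lands@14:L; in-air after throw: [b4@11:R b1@12:L b5@13:R b3@14:L b2@17:R]
Ball 3: thrown@2 h=4 -> first land @6; rethrown@6 h=4 -> second land @10

Answer: 6 10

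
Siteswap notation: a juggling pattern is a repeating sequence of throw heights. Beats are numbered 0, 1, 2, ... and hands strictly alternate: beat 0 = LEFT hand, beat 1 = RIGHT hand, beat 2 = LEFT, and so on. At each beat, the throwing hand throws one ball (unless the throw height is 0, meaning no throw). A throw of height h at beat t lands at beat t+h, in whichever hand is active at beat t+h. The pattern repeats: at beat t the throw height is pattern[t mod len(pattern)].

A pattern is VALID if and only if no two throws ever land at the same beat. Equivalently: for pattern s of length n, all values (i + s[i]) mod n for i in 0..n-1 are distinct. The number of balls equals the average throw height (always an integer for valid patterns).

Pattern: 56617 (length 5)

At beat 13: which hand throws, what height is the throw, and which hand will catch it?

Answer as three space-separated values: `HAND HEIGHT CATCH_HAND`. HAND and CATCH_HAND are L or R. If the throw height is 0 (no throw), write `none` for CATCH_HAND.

Answer: R 1 L

Derivation:
Beat 13: 13 mod 2 = 1, so hand = R
Throw height = pattern[13 mod 5] = pattern[3] = 1
Lands at beat 13+1=14, 14 mod 2 = 0, so catch hand = L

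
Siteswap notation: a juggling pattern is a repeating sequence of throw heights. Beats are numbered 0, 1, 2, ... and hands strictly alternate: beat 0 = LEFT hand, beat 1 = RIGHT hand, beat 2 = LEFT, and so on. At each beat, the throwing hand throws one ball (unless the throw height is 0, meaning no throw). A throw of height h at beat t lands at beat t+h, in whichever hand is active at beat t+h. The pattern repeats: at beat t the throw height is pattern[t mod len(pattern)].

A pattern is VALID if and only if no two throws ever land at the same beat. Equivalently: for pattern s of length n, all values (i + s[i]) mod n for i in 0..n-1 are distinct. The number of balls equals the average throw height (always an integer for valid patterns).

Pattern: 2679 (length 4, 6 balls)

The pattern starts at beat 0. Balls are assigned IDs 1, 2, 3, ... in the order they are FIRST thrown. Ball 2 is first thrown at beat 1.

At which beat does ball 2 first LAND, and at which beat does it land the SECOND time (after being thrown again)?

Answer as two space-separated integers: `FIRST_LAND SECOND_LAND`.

Answer: 7 16

Derivation:
Beat 0 (L): throw ball1 h=2 -> lands@2:L; in-air after throw: [b1@2:L]
Beat 1 (R): throw ball2 h=6 -> lands@7:R; in-air after throw: [b1@2:L b2@7:R]
Beat 2 (L): throw ball1 h=7 -> lands@9:R; in-air after throw: [b2@7:R b1@9:R]
Beat 3 (R): throw ball3 h=9 -> lands@12:L; in-air after throw: [b2@7:R b1@9:R b3@12:L]
Beat 4 (L): throw ball4 h=2 -> lands@6:L; in-air after throw: [b4@6:L b2@7:R b1@9:R b3@12:L]
Beat 5 (R): throw ball5 h=6 -> lands@11:R; in-air after throw: [b4@6:L b2@7:R b1@9:R b5@11:R b3@12:L]
Beat 6 (L): throw ball4 h=7 -> lands@13:R; in-air after throw: [b2@7:R b1@9:R b5@11:R b3@12:L b4@13:R]
Beat 7 (R): throw ball2 h=9 -> lands@16:L; in-air after throw: [b1@9:R b5@11:R b3@12:L b4@13:R b2@16:L]
Beat 8 (L): throw ball6 h=2 -> lands@10:L; in-air after throw: [b1@9:R b6@10:L b5@11:R b3@12:L b4@13:R b2@16:L]
Beat 9 (R): throw ball1 h=6 -> lands@15:R; in-air after throw: [b6@10:L b5@11:R b3@12:L b4@13:R b1@15:R b2@16:L]
Beat 10 (L): throw ball6 h=7 -> lands@17:R; in-air after throw: [b5@11:R b3@12:L b4@13:R b1@15:R b2@16:L b6@17:R]
Beat 11 (R): throw ball5 h=9 -> lands@20:L; in-air after throw: [b3@12:L b4@13:R b1@15:R b2@16:L b6@17:R b5@20:L]
Beat 12 (L): throw ball3 h=2 -> lands@14:L; in-air after throw: [b4@13:R b3@14:L b1@15:R b2@16:L b6@17:R b5@20:L]
Beat 13 (R): throw ball4 h=6 -> lands@19:R; in-air after throw: [b3@14:L b1@15:R b2@16:L b6@17:R b4@19:R b5@20:L]
Beat 14 (L): throw ball3 h=7 -> lands@21:R; in-air after throw: [b1@15:R b2@16:L b6@17:R b4@19:R b5@20:L b3@21:R]
Beat 15 (R): throw ball1 h=9 -> lands@24:L; in-air after throw: [b2@16:L b6@17:R b4@19:R b5@20:L b3@21:R b1@24:L]
Beat 16 (L): throw ball2 h=2 -> lands@18:L; in-air after throw: [b6@17:R b2@18:L b4@19:R b5@20:L b3@21:R b1@24:L]
Ball 2: thrown@1 h=6 -> first land @7; rethrown@7 h=9 -> second land @16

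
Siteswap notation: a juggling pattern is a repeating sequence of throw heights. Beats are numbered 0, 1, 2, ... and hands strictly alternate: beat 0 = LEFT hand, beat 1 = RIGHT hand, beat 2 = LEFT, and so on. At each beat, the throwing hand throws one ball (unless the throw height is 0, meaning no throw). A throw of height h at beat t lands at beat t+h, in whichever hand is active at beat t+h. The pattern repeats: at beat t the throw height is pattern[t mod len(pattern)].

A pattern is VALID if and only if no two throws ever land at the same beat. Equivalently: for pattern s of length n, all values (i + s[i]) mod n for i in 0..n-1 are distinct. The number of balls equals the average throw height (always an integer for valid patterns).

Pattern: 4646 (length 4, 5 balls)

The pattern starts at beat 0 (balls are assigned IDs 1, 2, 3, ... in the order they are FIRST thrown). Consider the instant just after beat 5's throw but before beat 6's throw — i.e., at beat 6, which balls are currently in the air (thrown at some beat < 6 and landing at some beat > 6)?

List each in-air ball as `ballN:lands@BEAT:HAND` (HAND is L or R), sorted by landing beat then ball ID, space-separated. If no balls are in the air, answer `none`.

Beat 0 (L): throw ball1 h=4 -> lands@4:L; in-air after throw: [b1@4:L]
Beat 1 (R): throw ball2 h=6 -> lands@7:R; in-air after throw: [b1@4:L b2@7:R]
Beat 2 (L): throw ball3 h=4 -> lands@6:L; in-air after throw: [b1@4:L b3@6:L b2@7:R]
Beat 3 (R): throw ball4 h=6 -> lands@9:R; in-air after throw: [b1@4:L b3@6:L b2@7:R b4@9:R]
Beat 4 (L): throw ball1 h=4 -> lands@8:L; in-air after throw: [b3@6:L b2@7:R b1@8:L b4@9:R]
Beat 5 (R): throw ball5 h=6 -> lands@11:R; in-air after throw: [b3@6:L b2@7:R b1@8:L b4@9:R b5@11:R]
Beat 6 (L): throw ball3 h=4 -> lands@10:L; in-air after throw: [b2@7:R b1@8:L b4@9:R b3@10:L b5@11:R]

Answer: ball2:lands@7:R ball1:lands@8:L ball4:lands@9:R ball5:lands@11:R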